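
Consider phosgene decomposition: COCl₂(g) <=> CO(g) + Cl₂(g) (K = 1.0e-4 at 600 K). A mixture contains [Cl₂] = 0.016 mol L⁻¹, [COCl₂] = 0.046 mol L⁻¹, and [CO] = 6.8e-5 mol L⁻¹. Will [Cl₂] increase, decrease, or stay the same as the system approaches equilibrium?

increase

Q = [CO]·[Cl₂] / [COCl₂] = (6.8e-5)·(0.016) / (0.046) = 2.4e-5
Q = 2.4e-5 < K = 1.0e-4: net forward reaction.
Cl₂ is a product, so it increases.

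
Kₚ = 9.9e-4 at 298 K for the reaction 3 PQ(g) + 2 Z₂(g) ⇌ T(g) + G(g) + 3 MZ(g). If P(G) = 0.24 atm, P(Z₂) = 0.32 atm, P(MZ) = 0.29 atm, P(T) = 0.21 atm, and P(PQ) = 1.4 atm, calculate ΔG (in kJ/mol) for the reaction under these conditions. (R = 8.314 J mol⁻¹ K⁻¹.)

Qₚ = P(T)·P(G)·P(MZ)³ / (P(PQ)³·P(Z₂)²) = (0.21)·(0.24)·(0.29)³ / ((1.4)³·(0.32)²) = 0.00437
ΔG = RT ln(Qₚ/Kₚ) = (8.314 J mol⁻¹ K⁻¹)(298 K) × ln(0.00437/9.9e-4)
   = (2.478 kJ/mol)(1.485) = 3.68 kJ/mol
ΔG > 0, so the forward reaction is non-spontaneous (proceeds in reverse).

ΔG = 3.68 kJ/mol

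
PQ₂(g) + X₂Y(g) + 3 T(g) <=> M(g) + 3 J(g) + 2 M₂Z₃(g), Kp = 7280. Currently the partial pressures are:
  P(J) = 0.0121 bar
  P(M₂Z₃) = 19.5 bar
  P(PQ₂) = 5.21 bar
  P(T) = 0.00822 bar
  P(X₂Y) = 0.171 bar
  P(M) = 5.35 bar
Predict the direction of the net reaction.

no net change (already at equilibrium)

Qp = P(M)·P(J)³·P(M₂Z₃)² / (P(PQ₂)·P(X₂Y)·P(T)³) = (5.35)·(0.0121)³·(19.5)² / ((5.21)·(0.171)·(0.00822)³) = 7280
Qp = 7280 = Kp, so the system is already at equilibrium.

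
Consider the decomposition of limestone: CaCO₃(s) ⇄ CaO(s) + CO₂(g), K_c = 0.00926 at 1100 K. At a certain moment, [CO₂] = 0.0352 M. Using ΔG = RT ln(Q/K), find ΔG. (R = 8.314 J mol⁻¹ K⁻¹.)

(CaCO₃, CaO are pure solids — omitted from Q_c.)
Q_c = [CO₂] = 0.0352
ΔG = RT ln(Q_c/K_c) = (8.314 J mol⁻¹ K⁻¹)(1100 K) × ln(0.0352/0.00926)
   = (9.145 kJ/mol)(1.335) = 12.2 kJ/mol
ΔG > 0, so the forward reaction is non-spontaneous (proceeds in reverse).

ΔG = 12.2 kJ/mol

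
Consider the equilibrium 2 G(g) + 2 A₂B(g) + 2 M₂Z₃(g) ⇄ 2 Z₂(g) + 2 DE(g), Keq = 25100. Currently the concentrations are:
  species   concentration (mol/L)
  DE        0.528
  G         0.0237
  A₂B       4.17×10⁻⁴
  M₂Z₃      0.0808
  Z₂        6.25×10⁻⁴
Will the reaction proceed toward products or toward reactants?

Q = [Z₂]²·[DE]² / ([G]²·[A₂B]²·[M₂Z₃]²) = (6.25×10⁻⁴)²·(0.528)² / ((0.0237)²·(4.17×10⁻⁴)²·(0.0808)²) = 1.71×10⁵
Q = 1.71×10⁵ > Keq = 25100, so the reverse reaction proceeds.

in the reverse direction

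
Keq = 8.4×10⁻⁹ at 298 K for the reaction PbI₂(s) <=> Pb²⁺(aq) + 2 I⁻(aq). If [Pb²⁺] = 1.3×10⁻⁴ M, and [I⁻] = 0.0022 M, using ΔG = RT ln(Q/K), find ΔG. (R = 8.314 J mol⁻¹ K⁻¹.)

(PbI₂ is a pure solid — omitted from Q.)
Q = [Pb²⁺]·[I⁻]² = (1.3×10⁻⁴)·(0.0022)² = 6.29×10⁻¹⁰
ΔG = RT ln(Q/Keq) = (8.314 J mol⁻¹ K⁻¹)(298 K) × ln(6.29×10⁻¹⁰/8.4×10⁻⁹)
   = (2.478 kJ/mol)(-2.592) = -6.42 kJ/mol
ΔG < 0, so the forward reaction is spontaneous (proceeds forward).

ΔG = -6.42 kJ/mol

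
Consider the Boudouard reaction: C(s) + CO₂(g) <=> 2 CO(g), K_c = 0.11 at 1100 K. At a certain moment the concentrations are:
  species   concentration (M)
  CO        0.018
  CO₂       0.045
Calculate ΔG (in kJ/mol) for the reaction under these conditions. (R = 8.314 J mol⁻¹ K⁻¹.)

ΔG = -24.9 kJ/mol

(C is a pure solid — omitted from Q_c.)
Q_c = [CO]² / [CO₂] = (0.018)² / (0.045) = 0.00720
ΔG = RT ln(Q_c/K_c) = (8.314 J mol⁻¹ K⁻¹)(1100 K) × ln(0.00720/0.11)
   = (9.145 kJ/mol)(-2.726) = -24.9 kJ/mol
ΔG < 0, so the forward reaction is spontaneous (proceeds forward).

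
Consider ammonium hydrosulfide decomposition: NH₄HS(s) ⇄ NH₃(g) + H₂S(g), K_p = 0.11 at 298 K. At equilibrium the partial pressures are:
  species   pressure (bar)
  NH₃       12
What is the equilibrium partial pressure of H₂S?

(NH₄HS is a pure solid — omitted from K_p.)
At equilibrium, K_p = P(NH₃)·P(H₂S) = 0.11.
(12)·(P(H₂S)) = 0.11
P(H₂S) = 0.00917 = 0.0092 bar

P(H₂S) = 0.0092 bar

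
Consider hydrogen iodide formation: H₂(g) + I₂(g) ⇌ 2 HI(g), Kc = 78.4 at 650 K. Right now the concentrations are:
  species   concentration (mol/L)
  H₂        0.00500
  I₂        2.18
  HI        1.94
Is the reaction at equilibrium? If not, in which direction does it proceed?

toward reactants

Qc = [HI]² / ([H₂]·[I₂]) = (1.94)² / ((0.00500)·(2.18)) = 345
Qc = 345 > Kc = 78.4, so the reverse reaction proceeds.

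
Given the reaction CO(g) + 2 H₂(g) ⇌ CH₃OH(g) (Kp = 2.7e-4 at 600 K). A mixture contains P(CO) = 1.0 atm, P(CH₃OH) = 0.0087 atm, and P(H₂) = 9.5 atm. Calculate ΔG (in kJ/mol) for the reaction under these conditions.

Qp = P(CH₃OH) / (P(CO)·P(H₂)²) = (0.0087) / ((1.0)·(9.5)²) = 9.64e-5
ΔG = RT ln(Qp/Kp) = (8.314 J mol⁻¹ K⁻¹)(600 K) × ln(9.64e-5/2.7e-4)
   = (4.988 kJ/mol)(-1.030) = -5.14 kJ/mol
ΔG < 0, so the forward reaction is spontaneous (proceeds forward).

ΔG = -5.14 kJ/mol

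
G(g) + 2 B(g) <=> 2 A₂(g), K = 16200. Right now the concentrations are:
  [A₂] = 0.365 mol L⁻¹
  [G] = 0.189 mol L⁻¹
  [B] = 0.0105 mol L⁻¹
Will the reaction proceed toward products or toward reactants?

to the right

Q = [A₂]² / ([G]·[B]²) = (0.365)² / ((0.189)·(0.0105)²) = 6390
Q = 6390 < K = 16200, so the forward reaction proceeds.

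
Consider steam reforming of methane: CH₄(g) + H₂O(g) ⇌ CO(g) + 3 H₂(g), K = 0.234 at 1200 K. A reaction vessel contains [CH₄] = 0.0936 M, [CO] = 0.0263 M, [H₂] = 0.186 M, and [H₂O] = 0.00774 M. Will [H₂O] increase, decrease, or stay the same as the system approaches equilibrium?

Q = [CO]·[H₂]³ / ([CH₄]·[H₂O]) = (0.0263)·(0.186)³ / ((0.0936)·(0.00774)) = 0.234
Q = 0.234 = K; the system is at equilibrium.

stay the same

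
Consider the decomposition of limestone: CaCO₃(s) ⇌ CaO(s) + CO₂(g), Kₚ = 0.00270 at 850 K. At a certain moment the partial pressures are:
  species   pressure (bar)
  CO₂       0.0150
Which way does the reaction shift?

(CaCO₃, CaO are pure solids — omitted from Qₚ.)
Qₚ = P(CO₂) = 0.0150
Qₚ = 0.0150 > Kₚ = 0.00270, so the reverse reaction proceeds.

toward reactants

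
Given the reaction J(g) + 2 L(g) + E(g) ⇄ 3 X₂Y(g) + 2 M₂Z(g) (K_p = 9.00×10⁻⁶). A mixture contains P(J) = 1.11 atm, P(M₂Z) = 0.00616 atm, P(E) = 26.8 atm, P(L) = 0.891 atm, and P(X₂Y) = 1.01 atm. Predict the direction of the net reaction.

toward products

Q_p = P(X₂Y)³·P(M₂Z)² / (P(J)·P(L)²·P(E)) = (1.01)³·(0.00616)² / ((1.11)·(0.891)²·(26.8)) = 1.66×10⁻⁶
Q_p = 1.66×10⁻⁶ < K_p = 9.00×10⁻⁶, so the forward reaction proceeds.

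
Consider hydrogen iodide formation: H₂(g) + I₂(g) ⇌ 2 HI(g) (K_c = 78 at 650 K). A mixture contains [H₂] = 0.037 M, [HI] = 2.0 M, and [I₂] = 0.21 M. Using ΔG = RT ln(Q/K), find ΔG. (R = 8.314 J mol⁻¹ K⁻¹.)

Q_c = [HI]² / ([H₂]·[I₂]) = (2.0)² / ((0.037)·(0.21)) = 515
ΔG = RT ln(Q_c/K_c) = (8.314 J mol⁻¹ K⁻¹)(650 K) × ln(515/78)
   = (5.404 kJ/mol)(1.887) = 10.2 kJ/mol
ΔG > 0, so the forward reaction is non-spontaneous (proceeds in reverse).

ΔG = 10.2 kJ/mol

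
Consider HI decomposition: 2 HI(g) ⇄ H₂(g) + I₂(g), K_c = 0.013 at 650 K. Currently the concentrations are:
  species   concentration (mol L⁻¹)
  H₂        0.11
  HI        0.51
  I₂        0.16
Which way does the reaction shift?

Q_c = [H₂]·[I₂] / [HI]² = (0.11)·(0.16) / (0.51)² = 0.068
Q_c = 0.068 > K_c = 0.013, so the reverse reaction proceeds.

reverse (toward reactants)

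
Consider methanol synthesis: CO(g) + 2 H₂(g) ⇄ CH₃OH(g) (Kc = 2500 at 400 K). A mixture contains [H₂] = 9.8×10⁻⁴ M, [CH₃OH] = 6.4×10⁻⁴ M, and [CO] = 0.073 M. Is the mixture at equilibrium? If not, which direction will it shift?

no; Q > K, reaction proceeds in reverse

Qc = [CH₃OH] / ([CO]·[H₂]²) = (6.4×10⁻⁴) / ((0.073)·(9.8×10⁻⁴)²) = 9100
Qc = 9100 > Kc = 2500: net reverse reaction.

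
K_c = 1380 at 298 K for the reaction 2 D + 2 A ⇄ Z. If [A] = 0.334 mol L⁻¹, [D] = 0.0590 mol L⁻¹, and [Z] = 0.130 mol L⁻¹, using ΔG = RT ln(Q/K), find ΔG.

Q_c = [Z] / ([D]²·[A]²) = (0.130) / ((0.0590)²·(0.334)²) = 335
ΔG = RT ln(Q_c/K_c) = (8.314 J mol⁻¹ K⁻¹)(298 K) × ln(335/1380)
   = (2.478 kJ/mol)(-1.416) = -3.51 kJ/mol
ΔG < 0, so the forward reaction is spontaneous (proceeds forward).

ΔG = -3.51 kJ/mol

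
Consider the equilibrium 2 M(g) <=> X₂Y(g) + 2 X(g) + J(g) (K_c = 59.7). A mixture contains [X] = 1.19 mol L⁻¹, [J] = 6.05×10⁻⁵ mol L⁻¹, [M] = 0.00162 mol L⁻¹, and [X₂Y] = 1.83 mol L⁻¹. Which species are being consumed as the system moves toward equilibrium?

Q_c = [X₂Y]·[X]²·[J] / [M]² = (1.83)·(1.19)²·(6.05×10⁻⁵) / (0.00162)² = 59.7
Q_c = 59.7 = K_c; the system is at equilibrium.

none (at equilibrium)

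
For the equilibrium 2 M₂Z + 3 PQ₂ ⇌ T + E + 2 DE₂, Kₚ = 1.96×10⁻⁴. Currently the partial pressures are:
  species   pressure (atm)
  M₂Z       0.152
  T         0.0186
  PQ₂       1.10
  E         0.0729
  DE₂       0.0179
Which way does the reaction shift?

to the right

Qₚ = P(T)·P(E)·P(DE₂)² / (P(M₂Z)²·P(PQ₂)³) = (0.0186)·(0.0729)·(0.0179)² / ((0.152)²·(1.10)³) = 1.41×10⁻⁵
Qₚ = 1.41×10⁻⁵ < Kₚ = 1.96×10⁻⁴, so the forward reaction proceeds.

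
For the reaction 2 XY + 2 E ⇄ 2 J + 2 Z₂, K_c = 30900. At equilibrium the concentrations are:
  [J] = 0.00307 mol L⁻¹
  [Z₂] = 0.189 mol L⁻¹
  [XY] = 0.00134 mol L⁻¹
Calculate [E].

[E] = 0.00246 mol L⁻¹

At equilibrium, K_c = [J]²·[Z₂]² / ([XY]²·[E]²) = 30900.
(0.00307)²·(0.189)² / ((0.00134)²·([E])²) = 30900
[E]² = 6.07×10⁻⁶ ⇒ [E] = 0.00246 mol L⁻¹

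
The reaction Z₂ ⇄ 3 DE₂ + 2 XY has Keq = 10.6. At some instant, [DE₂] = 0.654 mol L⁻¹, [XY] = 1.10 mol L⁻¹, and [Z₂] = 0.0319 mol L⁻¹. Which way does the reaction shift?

neither direction; the system is at equilibrium

Q = [DE₂]³·[XY]² / [Z₂] = (0.654)³·(1.10)² / (0.0319) = 10.6
Q = 10.6 = Keq, so the system is already at equilibrium.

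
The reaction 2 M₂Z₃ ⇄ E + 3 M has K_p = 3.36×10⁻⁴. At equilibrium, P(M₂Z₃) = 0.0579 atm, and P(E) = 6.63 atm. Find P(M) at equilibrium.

P(M) = 0.00554 atm

At equilibrium, K_p = P(E)·P(M)³ / P(M₂Z₃)² = 3.36×10⁻⁴.
(6.63)·(P(M))³ / (0.0579)² = 3.36×10⁻⁴
P(M)³ = 1.70×10⁻⁷ ⇒ P(M) = 0.00554 atm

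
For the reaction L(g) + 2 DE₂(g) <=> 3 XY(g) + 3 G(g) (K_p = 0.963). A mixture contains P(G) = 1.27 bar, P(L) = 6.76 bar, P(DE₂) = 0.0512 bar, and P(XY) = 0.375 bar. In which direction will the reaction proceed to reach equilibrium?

Q_p = P(XY)³·P(G)³ / (P(L)·P(DE₂)²) = (0.375)³·(1.27)³ / ((6.76)·(0.0512)²) = 6.10
Q_p = 6.10 > K_p = 0.963, so the reverse reaction proceeds.

to the left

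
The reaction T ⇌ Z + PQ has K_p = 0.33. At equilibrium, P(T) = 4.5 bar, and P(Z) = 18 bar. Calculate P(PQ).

At equilibrium, K_p = P(Z)·P(PQ) / P(T) = 0.33.
(18)·(P(PQ)) / (4.5) = 0.33
P(PQ) = 0.0825 = 0.082 bar

P(PQ) = 0.082 bar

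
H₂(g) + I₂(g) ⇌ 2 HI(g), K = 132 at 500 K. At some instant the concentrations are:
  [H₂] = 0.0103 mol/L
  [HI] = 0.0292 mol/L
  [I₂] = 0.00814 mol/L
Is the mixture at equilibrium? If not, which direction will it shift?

Q = [HI]² / ([H₂]·[I₂]) = (0.0292)² / ((0.0103)·(0.00814)) = 10.2
Q = 10.2 < K = 132: net forward reaction.

no; Q < K, reaction proceeds forward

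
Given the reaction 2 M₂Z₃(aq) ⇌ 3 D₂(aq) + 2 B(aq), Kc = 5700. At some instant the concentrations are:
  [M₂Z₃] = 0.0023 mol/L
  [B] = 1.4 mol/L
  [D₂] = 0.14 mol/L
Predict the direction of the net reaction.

in the forward direction

Qc = [D₂]³·[B]² / [M₂Z₃]² = (0.14)³·(1.4)² / (0.0023)² = 1000
Qc = 1000 < Kc = 5700, so the forward reaction proceeds.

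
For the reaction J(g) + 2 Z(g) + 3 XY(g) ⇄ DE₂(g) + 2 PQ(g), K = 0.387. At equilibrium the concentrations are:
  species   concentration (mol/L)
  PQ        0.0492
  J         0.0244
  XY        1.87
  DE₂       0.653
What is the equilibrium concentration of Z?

At equilibrium, K = [DE₂]·[PQ]² / ([J]·[Z]²·[XY]³) = 0.387.
(0.653)·(0.0492)² / ((0.0244)·([Z])²·(1.87)³) = 0.387
[Z]² = 0.0256 ⇒ [Z] = 0.160 mol/L

[Z] = 0.160 mol/L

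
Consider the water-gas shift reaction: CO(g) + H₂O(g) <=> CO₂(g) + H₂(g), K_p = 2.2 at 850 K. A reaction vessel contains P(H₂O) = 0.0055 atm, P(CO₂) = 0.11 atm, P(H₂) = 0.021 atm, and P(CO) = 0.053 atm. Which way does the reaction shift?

Q_p = P(CO₂)·P(H₂) / (P(CO)·P(H₂O)) = (0.11)·(0.021) / ((0.053)·(0.0055)) = 7.9
Q_p = 7.9 > K_p = 2.2, so the reverse reaction proceeds.

toward reactants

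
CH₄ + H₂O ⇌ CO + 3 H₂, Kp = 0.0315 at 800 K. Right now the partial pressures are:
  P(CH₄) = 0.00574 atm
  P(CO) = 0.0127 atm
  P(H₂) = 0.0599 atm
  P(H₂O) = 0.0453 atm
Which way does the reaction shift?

in the forward direction

Qp = P(CO)·P(H₂)³ / (P(CH₄)·P(H₂O)) = (0.0127)·(0.0599)³ / ((0.00574)·(0.0453)) = 0.0105
Qp = 0.0105 < Kp = 0.0315, so the forward reaction proceeds.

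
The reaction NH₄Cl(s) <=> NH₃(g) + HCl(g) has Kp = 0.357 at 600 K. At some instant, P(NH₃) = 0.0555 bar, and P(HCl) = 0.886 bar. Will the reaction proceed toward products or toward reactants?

(NH₄Cl is a pure solid — omitted from Qp.)
Qp = P(NH₃)·P(HCl) = (0.0555)·(0.886) = 0.0492
Qp = 0.0492 < Kp = 0.357, so the forward reaction proceeds.

toward products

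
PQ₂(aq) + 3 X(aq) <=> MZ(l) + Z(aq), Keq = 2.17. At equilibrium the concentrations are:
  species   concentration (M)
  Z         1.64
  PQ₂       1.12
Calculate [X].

(MZ is a pure liquid — omitted from Keq.)
At equilibrium, Keq = [Z] / ([PQ₂]·[X]³) = 2.17.
(1.64) / ((1.12)·([X])³) = 2.17
[X]³ = 0.675 ⇒ [X] = 0.877 M

[X] = 0.877 M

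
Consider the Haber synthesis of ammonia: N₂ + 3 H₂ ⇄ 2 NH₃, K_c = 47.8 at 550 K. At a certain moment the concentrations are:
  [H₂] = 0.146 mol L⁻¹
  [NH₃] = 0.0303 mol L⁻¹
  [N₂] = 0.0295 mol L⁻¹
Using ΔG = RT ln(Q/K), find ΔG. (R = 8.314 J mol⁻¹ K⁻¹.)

Q_c = [NH₃]² / ([N₂]·[H₂]³) = (0.0303)² / ((0.0295)·(0.146)³) = 10.0
ΔG = RT ln(Q_c/K_c) = (8.314 J mol⁻¹ K⁻¹)(550 K) × ln(10.0/47.8)
   = (4.573 kJ/mol)(-1.564) = -7.15 kJ/mol
ΔG < 0, so the forward reaction is spontaneous (proceeds forward).

ΔG = -7.15 kJ/mol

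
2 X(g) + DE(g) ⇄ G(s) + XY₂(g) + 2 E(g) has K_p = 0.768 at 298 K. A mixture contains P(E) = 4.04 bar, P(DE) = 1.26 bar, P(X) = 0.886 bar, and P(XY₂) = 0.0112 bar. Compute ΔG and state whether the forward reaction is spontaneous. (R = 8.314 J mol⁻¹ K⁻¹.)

(G is a pure solid — omitted from Q_p.)
Q_p = P(XY₂)·P(E)² / (P(X)²·P(DE)) = (0.0112)·(4.04)² / ((0.886)²·(1.26)) = 0.185
ΔG = RT ln(Q_p/K_p) = (8.314 J mol⁻¹ K⁻¹)(298 K) × ln(0.185/0.768)
   = (2.478 kJ/mol)(-1.423) = -3.53 kJ/mol
ΔG < 0, so the forward reaction is spontaneous (proceeds forward).

ΔG = -3.53 kJ/mol; the forward reaction is spontaneous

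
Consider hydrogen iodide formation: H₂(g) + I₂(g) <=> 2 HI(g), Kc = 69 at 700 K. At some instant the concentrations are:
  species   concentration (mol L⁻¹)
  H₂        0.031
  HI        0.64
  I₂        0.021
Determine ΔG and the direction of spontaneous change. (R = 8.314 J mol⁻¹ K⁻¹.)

ΔG = 12.9 kJ/mol; the forward reaction is non-spontaneous

Qc = [HI]² / ([H₂]·[I₂]) = (0.64)² / ((0.031)·(0.021)) = 629
ΔG = RT ln(Qc/Kc) = (8.314 J mol⁻¹ K⁻¹)(700 K) × ln(629/69)
   = (5.820 kJ/mol)(2.210) = 12.9 kJ/mol
ΔG > 0, so the forward reaction is non-spontaneous (proceeds in reverse).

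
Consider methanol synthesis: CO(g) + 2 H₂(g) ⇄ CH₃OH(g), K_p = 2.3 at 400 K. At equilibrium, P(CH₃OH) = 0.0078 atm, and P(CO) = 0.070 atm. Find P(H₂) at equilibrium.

At equilibrium, K_p = P(CH₃OH) / (P(CO)·P(H₂)²) = 2.3.
(0.0078) / ((0.070)·(P(H₂))²) = 2.3
P(H₂)² = 0.0484 ⇒ P(H₂) = 0.22 atm

P(H₂) = 0.22 atm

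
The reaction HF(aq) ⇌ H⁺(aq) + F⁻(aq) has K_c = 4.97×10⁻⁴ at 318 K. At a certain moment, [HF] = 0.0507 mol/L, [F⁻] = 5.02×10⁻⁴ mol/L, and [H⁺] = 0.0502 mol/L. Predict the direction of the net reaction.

neither direction; the system is at equilibrium

Q_c = [H⁺]·[F⁻] / [HF] = (0.0502)·(5.02×10⁻⁴) / (0.0507) = 4.97×10⁻⁴
Q_c = 4.97×10⁻⁴ = K_c, so the system is already at equilibrium.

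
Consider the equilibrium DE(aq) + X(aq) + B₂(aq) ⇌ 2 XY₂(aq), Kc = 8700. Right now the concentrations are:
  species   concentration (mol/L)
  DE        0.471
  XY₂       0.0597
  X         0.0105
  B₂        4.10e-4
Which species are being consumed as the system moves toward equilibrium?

DE, X, B₂ (reactants)

Qc = [XY₂]² / ([DE]·[X]·[B₂]) = (0.0597)² / ((0.471)·(0.0105)·(4.10e-4)) = 1760
Qc = 1760 < Kc = 8700: net forward reaction.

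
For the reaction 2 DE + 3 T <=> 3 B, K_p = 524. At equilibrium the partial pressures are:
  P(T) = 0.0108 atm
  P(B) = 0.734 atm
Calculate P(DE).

P(DE) = 24.5 atm

At equilibrium, K_p = P(B)³ / (P(DE)²·P(T)³) = 524.
(0.734)³ / ((P(DE))²·(0.0108)³) = 524
P(DE)² = 599 ⇒ P(DE) = 24.5 atm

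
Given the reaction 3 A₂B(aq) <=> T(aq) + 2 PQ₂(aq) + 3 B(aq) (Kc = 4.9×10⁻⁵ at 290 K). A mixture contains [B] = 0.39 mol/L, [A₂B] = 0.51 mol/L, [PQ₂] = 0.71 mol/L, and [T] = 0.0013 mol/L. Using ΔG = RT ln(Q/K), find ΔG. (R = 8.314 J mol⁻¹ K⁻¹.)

ΔG = 4.31 kJ/mol

Qc = [T]·[PQ₂]²·[B]³ / [A₂B]³ = (0.0013)·(0.71)²·(0.39)³ / (0.51)³ = 2.93×10⁻⁴
ΔG = RT ln(Qc/Kc) = (8.314 J mol⁻¹ K⁻¹)(290 K) × ln(2.93×10⁻⁴/4.9×10⁻⁵)
   = (2.411 kJ/mol)(1.788) = 4.31 kJ/mol
ΔG > 0, so the forward reaction is non-spontaneous (proceeds in reverse).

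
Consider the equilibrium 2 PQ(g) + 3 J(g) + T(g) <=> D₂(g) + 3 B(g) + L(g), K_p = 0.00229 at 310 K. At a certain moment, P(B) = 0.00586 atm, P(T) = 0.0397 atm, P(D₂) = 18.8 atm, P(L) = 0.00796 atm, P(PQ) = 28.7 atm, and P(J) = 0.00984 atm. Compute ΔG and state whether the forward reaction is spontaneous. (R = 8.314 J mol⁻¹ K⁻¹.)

ΔG = -2.22 kJ/mol; the forward reaction is spontaneous

Q_p = P(D₂)·P(B)³·P(L) / (P(PQ)²·P(J)³·P(T)) = (18.8)·(0.00586)³·(0.00796) / ((28.7)²·(0.00984)³·(0.0397)) = 9.67e-4
ΔG = RT ln(Q_p/K_p) = (8.314 J mol⁻¹ K⁻¹)(310 K) × ln(9.67e-4/0.00229)
   = (2.577 kJ/mol)(-0.8621) = -2.22 kJ/mol
ΔG < 0, so the forward reaction is spontaneous (proceeds forward).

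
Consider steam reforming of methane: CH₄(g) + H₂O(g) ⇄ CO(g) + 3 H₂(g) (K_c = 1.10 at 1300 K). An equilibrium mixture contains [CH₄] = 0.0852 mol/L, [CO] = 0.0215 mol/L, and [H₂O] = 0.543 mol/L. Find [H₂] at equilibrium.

[H₂] = 1.33 mol/L

At equilibrium, K_c = [CO]·[H₂]³ / ([CH₄]·[H₂O]) = 1.10.
(0.0215)·([H₂])³ / ((0.0852)·(0.543)) = 1.10
[H₂]³ = 2.37 ⇒ [H₂] = 1.33 mol/L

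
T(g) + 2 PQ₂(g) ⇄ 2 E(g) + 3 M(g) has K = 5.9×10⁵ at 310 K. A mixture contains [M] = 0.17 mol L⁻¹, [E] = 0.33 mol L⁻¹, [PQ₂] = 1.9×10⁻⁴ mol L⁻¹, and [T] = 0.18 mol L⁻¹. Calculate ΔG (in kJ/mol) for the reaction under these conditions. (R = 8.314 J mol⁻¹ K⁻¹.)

Q = [E]²·[M]³ / ([T]·[PQ₂]²) = (0.33)²·(0.17)³ / ((0.18)·(1.9×10⁻⁴)²) = 82300
ΔG = RT ln(Q/K) = (8.314 J mol⁻¹ K⁻¹)(310 K) × ln(82300/5.9×10⁵)
   = (2.577 kJ/mol)(-1.970) = -5.08 kJ/mol
ΔG < 0, so the forward reaction is spontaneous (proceeds forward).

ΔG = -5.08 kJ/mol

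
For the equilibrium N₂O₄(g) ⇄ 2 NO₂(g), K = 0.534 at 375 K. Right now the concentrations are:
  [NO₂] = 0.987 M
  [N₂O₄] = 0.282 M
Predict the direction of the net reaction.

reverse (toward reactants)

Q = [NO₂]² / [N₂O₄] = (0.987)² / (0.282) = 3.45
Q = 3.45 > K = 0.534, so the reverse reaction proceeds.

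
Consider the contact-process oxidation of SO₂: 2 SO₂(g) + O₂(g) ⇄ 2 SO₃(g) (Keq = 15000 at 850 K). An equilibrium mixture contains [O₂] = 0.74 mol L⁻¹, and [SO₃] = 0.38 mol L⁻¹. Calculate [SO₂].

At equilibrium, Keq = [SO₃]² / ([SO₂]²·[O₂]) = 15000.
(0.38)² / (([SO₂])²·(0.74)) = 15000
[SO₂]² = 1.30×10⁻⁵ ⇒ [SO₂] = 0.0036 mol L⁻¹

[SO₂] = 0.0036 mol L⁻¹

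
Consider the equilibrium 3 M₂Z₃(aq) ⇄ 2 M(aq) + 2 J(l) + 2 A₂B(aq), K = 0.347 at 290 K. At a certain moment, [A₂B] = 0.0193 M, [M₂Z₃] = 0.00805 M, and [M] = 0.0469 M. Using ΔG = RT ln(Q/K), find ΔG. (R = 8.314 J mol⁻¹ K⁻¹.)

ΔG = 3.64 kJ/mol

(J is a pure liquid — omitted from Q.)
Q = [M]²·[A₂B]² / [M₂Z₃]³ = (0.0469)²·(0.0193)² / (0.00805)³ = 1.57
ΔG = RT ln(Q/K) = (8.314 J mol⁻¹ K⁻¹)(290 K) × ln(1.57/0.347)
   = (2.411 kJ/mol)(1.510) = 3.64 kJ/mol
ΔG > 0, so the forward reaction is non-spontaneous (proceeds in reverse).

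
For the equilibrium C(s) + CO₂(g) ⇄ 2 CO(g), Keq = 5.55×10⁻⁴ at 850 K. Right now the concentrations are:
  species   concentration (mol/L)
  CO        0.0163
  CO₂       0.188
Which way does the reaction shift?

(C is a pure solid — omitted from Q.)
Q = [CO]² / [CO₂] = (0.0163)² / (0.188) = 0.00141
Q = 0.00141 > Keq = 5.55×10⁻⁴, so the reverse reaction proceeds.

reverse (toward reactants)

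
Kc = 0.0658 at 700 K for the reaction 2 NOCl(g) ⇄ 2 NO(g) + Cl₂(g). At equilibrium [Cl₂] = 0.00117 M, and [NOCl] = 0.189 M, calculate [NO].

At equilibrium, Kc = [NO]²·[Cl₂] / [NOCl]² = 0.0658.
([NO])²·(0.00117) / (0.189)² = 0.0658
[NO]² = 2.01 ⇒ [NO] = 1.42 M

[NO] = 1.42 M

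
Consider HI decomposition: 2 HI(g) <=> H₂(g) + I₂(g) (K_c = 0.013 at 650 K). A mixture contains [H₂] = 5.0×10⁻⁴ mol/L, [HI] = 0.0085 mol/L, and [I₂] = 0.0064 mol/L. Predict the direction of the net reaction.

to the left

Q_c = [H₂]·[I₂] / [HI]² = (5.0×10⁻⁴)·(0.0064) / (0.0085)² = 0.044
Q_c = 0.044 > K_c = 0.013, so the reverse reaction proceeds.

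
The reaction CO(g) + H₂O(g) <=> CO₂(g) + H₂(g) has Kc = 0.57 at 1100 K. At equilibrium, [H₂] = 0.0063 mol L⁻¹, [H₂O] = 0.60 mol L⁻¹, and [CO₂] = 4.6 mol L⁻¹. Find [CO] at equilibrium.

[CO] = 0.085 mol L⁻¹

At equilibrium, Kc = [CO₂]·[H₂] / ([CO]·[H₂O]) = 0.57.
(4.6)·(0.0063) / (([CO])·(0.60)) = 0.57
[CO] = 0.0847 = 0.085 mol L⁻¹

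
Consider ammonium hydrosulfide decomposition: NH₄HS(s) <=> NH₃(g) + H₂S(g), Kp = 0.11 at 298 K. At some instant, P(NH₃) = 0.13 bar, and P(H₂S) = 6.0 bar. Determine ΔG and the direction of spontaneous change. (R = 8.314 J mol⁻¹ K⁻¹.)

ΔG = 4.85 kJ/mol; the forward reaction is non-spontaneous

(NH₄HS is a pure solid — omitted from Qp.)
Qp = P(NH₃)·P(H₂S) = (0.13)·(6.0) = 0.780
ΔG = RT ln(Qp/Kp) = (8.314 J mol⁻¹ K⁻¹)(298 K) × ln(0.780/0.11)
   = (2.478 kJ/mol)(1.959) = 4.85 kJ/mol
ΔG > 0, so the forward reaction is non-spontaneous (proceeds in reverse).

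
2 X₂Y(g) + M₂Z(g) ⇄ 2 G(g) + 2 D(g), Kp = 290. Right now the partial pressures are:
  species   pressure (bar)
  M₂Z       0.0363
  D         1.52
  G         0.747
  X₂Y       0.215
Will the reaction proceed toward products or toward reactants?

to the left

Qp = P(G)²·P(D)² / (P(X₂Y)²·P(M₂Z)) = (0.747)²·(1.52)² / ((0.215)²·(0.0363)) = 768
Qp = 768 > Kp = 290, so the reverse reaction proceeds.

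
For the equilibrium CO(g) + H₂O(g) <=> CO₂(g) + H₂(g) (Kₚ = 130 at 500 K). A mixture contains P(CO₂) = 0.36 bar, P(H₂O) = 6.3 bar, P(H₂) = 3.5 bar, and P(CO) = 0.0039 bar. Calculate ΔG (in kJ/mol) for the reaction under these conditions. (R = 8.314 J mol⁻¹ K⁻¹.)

ΔG = -3.87 kJ/mol

Qₚ = P(CO₂)·P(H₂) / (P(CO)·P(H₂O)) = (0.36)·(3.5) / ((0.0039)·(6.3)) = 51.3
ΔG = RT ln(Qₚ/Kₚ) = (8.314 J mol⁻¹ K⁻¹)(500 K) × ln(51.3/130)
   = (4.157 kJ/mol)(-0.9298) = -3.87 kJ/mol
ΔG < 0, so the forward reaction is spontaneous (proceeds forward).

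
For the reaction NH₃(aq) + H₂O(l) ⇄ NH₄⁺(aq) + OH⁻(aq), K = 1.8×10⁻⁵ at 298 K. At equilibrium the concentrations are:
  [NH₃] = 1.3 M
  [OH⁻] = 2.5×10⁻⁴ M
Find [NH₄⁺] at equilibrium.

[NH₄⁺] = 0.094 M

(H₂O is a pure liquid — omitted from K.)
At equilibrium, K = [NH₄⁺]·[OH⁻] / [NH₃] = 1.8×10⁻⁵.
([NH₄⁺])·(2.5×10⁻⁴) / (1.3) = 1.8×10⁻⁵
[NH₄⁺] = 0.0936 = 0.094 M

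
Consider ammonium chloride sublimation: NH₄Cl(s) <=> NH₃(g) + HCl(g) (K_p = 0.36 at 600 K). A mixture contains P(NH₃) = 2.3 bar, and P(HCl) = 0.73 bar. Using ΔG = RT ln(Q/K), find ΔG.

(NH₄Cl is a pure solid — omitted from Q_p.)
Q_p = P(NH₃)·P(HCl) = (2.3)·(0.73) = 1.68
ΔG = RT ln(Q_p/K_p) = (8.314 J mol⁻¹ K⁻¹)(600 K) × ln(1.68/0.36)
   = (4.988 kJ/mol)(1.540) = 7.68 kJ/mol
ΔG > 0, so the forward reaction is non-spontaneous (proceeds in reverse).

ΔG = 7.68 kJ/mol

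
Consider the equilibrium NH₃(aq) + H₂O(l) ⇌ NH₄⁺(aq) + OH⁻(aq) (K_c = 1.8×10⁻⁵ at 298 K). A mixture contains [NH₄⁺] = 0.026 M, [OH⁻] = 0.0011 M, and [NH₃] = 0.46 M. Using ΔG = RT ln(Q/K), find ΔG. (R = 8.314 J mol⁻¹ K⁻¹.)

(H₂O is a pure liquid — omitted from Q_c.)
Q_c = [NH₄⁺]·[OH⁻] / [NH₃] = (0.026)·(0.0011) / (0.46) = 6.22×10⁻⁵
ΔG = RT ln(Q_c/K_c) = (8.314 J mol⁻¹ K⁻¹)(298 K) × ln(6.22×10⁻⁵/1.8×10⁻⁵)
   = (2.478 kJ/mol)(1.240) = 3.07 kJ/mol
ΔG > 0, so the forward reaction is non-spontaneous (proceeds in reverse).

ΔG = 3.07 kJ/mol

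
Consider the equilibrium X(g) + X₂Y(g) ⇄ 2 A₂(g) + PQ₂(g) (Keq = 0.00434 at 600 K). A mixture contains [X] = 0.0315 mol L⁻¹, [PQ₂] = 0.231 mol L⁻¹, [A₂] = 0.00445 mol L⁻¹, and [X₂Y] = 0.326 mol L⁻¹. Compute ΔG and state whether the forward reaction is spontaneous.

Q = [A₂]²·[PQ₂] / ([X]·[X₂Y]) = (0.00445)²·(0.231) / ((0.0315)·(0.326)) = 4.45e-4
ΔG = RT ln(Q/Keq) = (8.314 J mol⁻¹ K⁻¹)(600 K) × ln(4.45e-4/0.00434)
   = (4.988 kJ/mol)(-2.278) = -11.4 kJ/mol
ΔG < 0, so the forward reaction is spontaneous (proceeds forward).

ΔG = -11.4 kJ/mol; the forward reaction is spontaneous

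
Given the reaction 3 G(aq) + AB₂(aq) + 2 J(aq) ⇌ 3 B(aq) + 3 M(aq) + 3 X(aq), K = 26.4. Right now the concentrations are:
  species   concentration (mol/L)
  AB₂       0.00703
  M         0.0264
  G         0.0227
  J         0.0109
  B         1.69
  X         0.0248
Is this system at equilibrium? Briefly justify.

Q = [B]³·[M]³·[X]³ / ([G]³·[AB₂]·[J]²) = (1.69)³·(0.0264)³·(0.0248)³ / ((0.0227)³·(0.00703)·(0.0109)²) = 139
Q = 139 > K = 26.4: net reverse reaction.

no; Q > K, reaction proceeds in reverse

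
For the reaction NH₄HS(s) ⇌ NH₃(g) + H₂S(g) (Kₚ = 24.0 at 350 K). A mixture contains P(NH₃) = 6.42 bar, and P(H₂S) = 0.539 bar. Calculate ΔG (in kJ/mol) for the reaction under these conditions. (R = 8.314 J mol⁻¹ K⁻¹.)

ΔG = -5.64 kJ/mol

(NH₄HS is a pure solid — omitted from Qₚ.)
Qₚ = P(NH₃)·P(H₂S) = (6.42)·(0.539) = 3.46
ΔG = RT ln(Qₚ/Kₚ) = (8.314 J mol⁻¹ K⁻¹)(350 K) × ln(3.46/24.0)
   = (2.910 kJ/mol)(-1.937) = -5.64 kJ/mol
ΔG < 0, so the forward reaction is spontaneous (proceeds forward).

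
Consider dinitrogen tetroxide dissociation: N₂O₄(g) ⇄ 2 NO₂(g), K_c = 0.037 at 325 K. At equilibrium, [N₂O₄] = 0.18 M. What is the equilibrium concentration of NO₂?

At equilibrium, K_c = [NO₂]² / [N₂O₄] = 0.037.
([NO₂])² / (0.18) = 0.037
[NO₂]² = 0.00666 ⇒ [NO₂] = 0.082 M

[NO₂] = 0.082 M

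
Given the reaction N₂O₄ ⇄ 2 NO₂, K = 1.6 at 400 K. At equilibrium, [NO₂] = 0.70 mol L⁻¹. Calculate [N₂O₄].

[N₂O₄] = 0.31 mol L⁻¹

At equilibrium, K = [NO₂]² / [N₂O₄] = 1.6.
(0.70)² / ([N₂O₄]) = 1.6
[N₂O₄] = 0.306 = 0.31 mol L⁻¹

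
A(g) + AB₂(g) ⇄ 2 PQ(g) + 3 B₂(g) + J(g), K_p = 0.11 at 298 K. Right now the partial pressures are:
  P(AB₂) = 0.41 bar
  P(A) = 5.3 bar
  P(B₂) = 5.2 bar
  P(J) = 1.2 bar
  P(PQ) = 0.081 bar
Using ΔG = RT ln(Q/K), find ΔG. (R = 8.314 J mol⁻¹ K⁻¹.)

Q_p = P(PQ)²·P(B₂)³·P(J) / (P(A)·P(AB₂)) = (0.081)²·(5.2)³·(1.2) / ((5.3)·(0.41)) = 0.509
ΔG = RT ln(Q_p/K_p) = (8.314 J mol⁻¹ K⁻¹)(298 K) × ln(0.509/0.11)
   = (2.478 kJ/mol)(1.532) = 3.80 kJ/mol
ΔG > 0, so the forward reaction is non-spontaneous (proceeds in reverse).

ΔG = 3.80 kJ/mol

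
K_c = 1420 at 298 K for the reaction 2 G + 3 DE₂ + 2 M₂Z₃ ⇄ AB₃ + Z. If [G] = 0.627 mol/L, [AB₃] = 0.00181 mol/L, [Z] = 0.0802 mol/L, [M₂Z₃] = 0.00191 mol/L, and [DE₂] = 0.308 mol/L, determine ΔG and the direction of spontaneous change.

ΔG = 2.21 kJ/mol; the forward reaction is non-spontaneous

Q_c = [AB₃]·[Z] / ([G]²·[DE₂]³·[M₂Z₃]²) = (0.00181)·(0.0802) / ((0.627)²·(0.308)³·(0.00191)²) = 3460
ΔG = RT ln(Q_c/K_c) = (8.314 J mol⁻¹ K⁻¹)(298 K) × ln(3460/1420)
   = (2.478 kJ/mol)(0.8906) = 2.21 kJ/mol
ΔG > 0, so the forward reaction is non-spontaneous (proceeds in reverse).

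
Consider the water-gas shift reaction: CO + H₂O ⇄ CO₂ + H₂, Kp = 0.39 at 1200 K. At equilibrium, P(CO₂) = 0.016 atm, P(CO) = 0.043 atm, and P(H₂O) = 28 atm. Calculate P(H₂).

At equilibrium, Kp = P(CO₂)·P(H₂) / (P(CO)·P(H₂O)) = 0.39.
(0.016)·(P(H₂)) / ((0.043)·(28)) = 0.39
P(H₂) = 29.3 = 29 atm

P(H₂) = 29 atm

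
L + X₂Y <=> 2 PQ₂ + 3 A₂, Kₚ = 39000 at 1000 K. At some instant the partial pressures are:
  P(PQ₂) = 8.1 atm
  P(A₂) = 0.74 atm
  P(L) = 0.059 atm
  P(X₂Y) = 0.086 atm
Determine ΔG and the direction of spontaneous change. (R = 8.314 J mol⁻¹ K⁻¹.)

ΔG = -16.7 kJ/mol; the forward reaction is spontaneous

Qₚ = P(PQ₂)²·P(A₂)³ / (P(L)·P(X₂Y)) = (8.1)²·(0.74)³ / ((0.059)·(0.086)) = 5240
ΔG = RT ln(Qₚ/Kₚ) = (8.314 J mol⁻¹ K⁻¹)(1000 K) × ln(5240/39000)
   = (8.314 kJ/mol)(-2.007) = -16.7 kJ/mol
ΔG < 0, so the forward reaction is spontaneous (proceeds forward).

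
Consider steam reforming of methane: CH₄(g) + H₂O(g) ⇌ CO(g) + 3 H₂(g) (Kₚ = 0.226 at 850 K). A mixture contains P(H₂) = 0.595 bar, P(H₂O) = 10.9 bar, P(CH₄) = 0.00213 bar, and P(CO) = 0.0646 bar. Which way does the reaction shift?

toward reactants

Qₚ = P(CO)·P(H₂)³ / (P(CH₄)·P(H₂O)) = (0.0646)·(0.595)³ / ((0.00213)·(10.9)) = 0.586
Qₚ = 0.586 > Kₚ = 0.226, so the reverse reaction proceeds.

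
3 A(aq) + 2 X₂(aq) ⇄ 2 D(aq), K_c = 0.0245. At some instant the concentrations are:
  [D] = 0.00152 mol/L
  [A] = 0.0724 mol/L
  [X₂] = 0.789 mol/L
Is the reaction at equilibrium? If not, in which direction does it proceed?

to the right

Q_c = [D]² / ([A]³·[X₂]²) = (0.00152)² / ((0.0724)³·(0.789)²) = 0.00978
Q_c = 0.00978 < K_c = 0.0245, so the forward reaction proceeds.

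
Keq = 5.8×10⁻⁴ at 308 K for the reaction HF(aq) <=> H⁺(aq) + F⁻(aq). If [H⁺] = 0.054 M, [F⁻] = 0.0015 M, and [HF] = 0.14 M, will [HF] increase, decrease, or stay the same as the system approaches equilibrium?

Q = [H⁺]·[F⁻] / [HF] = (0.054)·(0.0015) / (0.14) = 5.8×10⁻⁴
Q = 5.8×10⁻⁴ = Keq; the system is at equilibrium.

stay the same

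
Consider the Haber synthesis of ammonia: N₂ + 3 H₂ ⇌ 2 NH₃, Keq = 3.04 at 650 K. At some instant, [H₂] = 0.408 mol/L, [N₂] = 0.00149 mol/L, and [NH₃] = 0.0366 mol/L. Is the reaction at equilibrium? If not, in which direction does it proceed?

Q = [NH₃]² / ([N₂]·[H₂]³) = (0.0366)² / ((0.00149)·(0.408)³) = 13.2
Q = 13.2 > Keq = 3.04, so the reverse reaction proceeds.

to the left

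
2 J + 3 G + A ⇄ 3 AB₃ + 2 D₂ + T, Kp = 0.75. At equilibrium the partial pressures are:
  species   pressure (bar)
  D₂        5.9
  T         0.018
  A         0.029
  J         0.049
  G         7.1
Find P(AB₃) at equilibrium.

P(AB₃) = 0.31 bar

At equilibrium, Kp = P(AB₃)³·P(D₂)²·P(T) / (P(J)²·P(G)³·P(A)) = 0.75.
(P(AB₃))³·(5.9)²·(0.018) / ((0.049)²·(7.1)³·(0.029)) = 0.75
P(AB₃)³ = 0.0298 ⇒ P(AB₃) = 0.31 bar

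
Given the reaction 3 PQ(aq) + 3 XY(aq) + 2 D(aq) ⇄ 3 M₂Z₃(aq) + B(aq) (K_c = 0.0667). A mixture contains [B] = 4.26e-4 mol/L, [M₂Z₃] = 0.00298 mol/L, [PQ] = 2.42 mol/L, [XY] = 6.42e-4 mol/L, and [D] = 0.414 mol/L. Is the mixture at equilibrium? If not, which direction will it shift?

Q_c = [M₂Z₃]³·[B] / ([PQ]³·[XY]³·[D]²) = (0.00298)³·(4.26e-4) / ((2.42)³·(6.42e-4)³·(0.414)²) = 0.0175
Q_c = 0.0175 < K_c = 0.0667: net forward reaction.

no; Q < K, reaction proceeds forward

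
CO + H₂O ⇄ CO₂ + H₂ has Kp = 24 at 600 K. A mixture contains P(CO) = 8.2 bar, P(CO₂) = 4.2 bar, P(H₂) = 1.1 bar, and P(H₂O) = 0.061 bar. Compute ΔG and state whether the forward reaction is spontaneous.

Qp = P(CO₂)·P(H₂) / (P(CO)·P(H₂O)) = (4.2)·(1.1) / ((8.2)·(0.061)) = 9.24
ΔG = RT ln(Qp/Kp) = (8.314 J mol⁻¹ K⁻¹)(600 K) × ln(9.24/24)
   = (4.988 kJ/mol)(-0.9545) = -4.76 kJ/mol
ΔG < 0, so the forward reaction is spontaneous (proceeds forward).

ΔG = -4.76 kJ/mol; the forward reaction is spontaneous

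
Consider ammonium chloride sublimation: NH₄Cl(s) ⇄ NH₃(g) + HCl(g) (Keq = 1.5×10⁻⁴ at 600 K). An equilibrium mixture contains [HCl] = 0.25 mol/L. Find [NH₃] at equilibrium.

(NH₄Cl is a pure solid — omitted from Keq.)
At equilibrium, Keq = [NH₃]·[HCl] = 1.5×10⁻⁴.
([NH₃])·(0.25) = 1.5×10⁻⁴
[NH₃] = 6.00×10⁻⁴ = 6.0×10⁻⁴ mol/L

[NH₃] = 6.0×10⁻⁴ mol/L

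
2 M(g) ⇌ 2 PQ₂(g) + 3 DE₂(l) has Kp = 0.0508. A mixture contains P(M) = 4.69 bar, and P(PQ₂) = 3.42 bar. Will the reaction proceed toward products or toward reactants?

to the left

(DE₂ is a pure liquid — omitted from Qp.)
Qp = P(PQ₂)² / P(M)² = (3.42)² / (4.69)² = 0.532
Qp = 0.532 > Kp = 0.0508, so the reverse reaction proceeds.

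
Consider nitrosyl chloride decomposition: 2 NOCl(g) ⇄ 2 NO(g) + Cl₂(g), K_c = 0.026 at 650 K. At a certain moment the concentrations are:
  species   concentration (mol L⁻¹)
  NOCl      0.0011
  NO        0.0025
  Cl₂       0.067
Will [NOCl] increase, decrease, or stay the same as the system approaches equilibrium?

increase

Q_c = [NO]²·[Cl₂] / [NOCl]² = (0.0025)²·(0.067) / (0.0011)² = 0.35
Q_c = 0.35 > K_c = 0.026: net reverse reaction.
NOCl is a reactant, so it increases.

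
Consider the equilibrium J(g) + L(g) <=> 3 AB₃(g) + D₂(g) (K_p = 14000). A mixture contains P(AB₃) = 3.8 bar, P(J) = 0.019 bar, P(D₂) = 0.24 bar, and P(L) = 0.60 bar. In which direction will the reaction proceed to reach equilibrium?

Q_p = P(AB₃)³·P(D₂) / (P(J)·P(L)) = (3.8)³·(0.24) / ((0.019)·(0.60)) = 1200
Q_p = 1200 < K_p = 14000, so the forward reaction proceeds.

in the forward direction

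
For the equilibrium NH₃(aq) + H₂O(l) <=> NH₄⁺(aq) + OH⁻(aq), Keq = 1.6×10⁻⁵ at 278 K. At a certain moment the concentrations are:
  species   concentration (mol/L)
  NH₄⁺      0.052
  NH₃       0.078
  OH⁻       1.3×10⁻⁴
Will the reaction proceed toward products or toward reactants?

(H₂O is a pure liquid — omitted from Q.)
Q = [NH₄⁺]·[OH⁻] / [NH₃] = (0.052)·(1.3×10⁻⁴) / (0.078) = 8.7×10⁻⁵
Q = 8.7×10⁻⁵ > Keq = 1.6×10⁻⁵, so the reverse reaction proceeds.

reverse (toward reactants)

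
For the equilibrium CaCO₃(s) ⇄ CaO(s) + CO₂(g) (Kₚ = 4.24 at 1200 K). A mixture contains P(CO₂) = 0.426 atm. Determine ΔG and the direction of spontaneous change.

ΔG = -22.9 kJ/mol; the forward reaction is spontaneous

(CaCO₃, CaO are pure solids — omitted from Qₚ.)
Qₚ = P(CO₂) = 0.426
ΔG = RT ln(Qₚ/Kₚ) = (8.314 J mol⁻¹ K⁻¹)(1200 K) × ln(0.426/4.24)
   = (9.977 kJ/mol)(-2.298) = -22.9 kJ/mol
ΔG < 0, so the forward reaction is spontaneous (proceeds forward).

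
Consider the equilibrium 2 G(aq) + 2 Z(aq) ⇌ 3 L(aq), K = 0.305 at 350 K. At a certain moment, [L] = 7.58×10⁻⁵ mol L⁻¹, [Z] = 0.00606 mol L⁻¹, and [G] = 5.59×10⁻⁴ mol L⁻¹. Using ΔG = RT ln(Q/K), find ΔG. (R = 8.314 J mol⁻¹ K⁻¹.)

ΔG = -6.06 kJ/mol

Q = [L]³ / ([G]²·[Z]²) = (7.58×10⁻⁵)³ / ((5.59×10⁻⁴)²·(0.00606)²) = 0.0380
ΔG = RT ln(Q/K) = (8.314 J mol⁻¹ K⁻¹)(350 K) × ln(0.0380/0.305)
   = (2.910 kJ/mol)(-2.083) = -6.06 kJ/mol
ΔG < 0, so the forward reaction is spontaneous (proceeds forward).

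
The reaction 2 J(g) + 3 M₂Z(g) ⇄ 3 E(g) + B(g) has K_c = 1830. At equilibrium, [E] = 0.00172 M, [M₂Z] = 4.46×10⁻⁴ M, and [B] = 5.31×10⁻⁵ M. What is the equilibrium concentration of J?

[J] = 0.00129 M

At equilibrium, K_c = [E]³·[B] / ([J]²·[M₂Z]³) = 1830.
(0.00172)³·(5.31×10⁻⁵) / (([J])²·(4.46×10⁻⁴)³) = 1830
[J]² = 1.66×10⁻⁶ ⇒ [J] = 0.00129 M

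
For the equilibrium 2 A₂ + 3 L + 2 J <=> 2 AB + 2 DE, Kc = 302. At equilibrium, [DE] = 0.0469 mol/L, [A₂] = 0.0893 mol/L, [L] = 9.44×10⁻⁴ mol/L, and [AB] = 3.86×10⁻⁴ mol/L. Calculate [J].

[J] = 0.402 mol/L

At equilibrium, Kc = [AB]²·[DE]² / ([A₂]²·[L]³·[J]²) = 302.
(3.86×10⁻⁴)²·(0.0469)² / ((0.0893)²·(9.44×10⁻⁴)³·([J])²) = 302
[J]² = 0.162 ⇒ [J] = 0.402 mol/L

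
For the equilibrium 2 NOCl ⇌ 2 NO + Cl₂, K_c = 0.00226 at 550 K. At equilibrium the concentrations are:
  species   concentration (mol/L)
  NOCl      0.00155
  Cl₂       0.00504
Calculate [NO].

[NO] = 0.00104 mol/L

At equilibrium, K_c = [NO]²·[Cl₂] / [NOCl]² = 0.00226.
([NO])²·(0.00504) / (0.00155)² = 0.00226
[NO]² = 1.08×10⁻⁶ ⇒ [NO] = 0.00104 mol/L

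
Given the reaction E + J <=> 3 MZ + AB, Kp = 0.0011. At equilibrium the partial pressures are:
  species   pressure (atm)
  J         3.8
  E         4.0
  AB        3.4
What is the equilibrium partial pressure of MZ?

P(MZ) = 0.17 atm

At equilibrium, Kp = P(MZ)³·P(AB) / (P(E)·P(J)) = 0.0011.
(P(MZ))³·(3.4) / ((4.0)·(3.8)) = 0.0011
P(MZ)³ = 0.00492 ⇒ P(MZ) = 0.17 atm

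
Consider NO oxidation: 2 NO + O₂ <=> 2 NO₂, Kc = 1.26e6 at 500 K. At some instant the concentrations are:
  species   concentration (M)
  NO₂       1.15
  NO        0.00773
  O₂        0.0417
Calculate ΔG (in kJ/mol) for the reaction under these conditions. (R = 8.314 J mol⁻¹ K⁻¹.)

ΔG = -3.59 kJ/mol

Qc = [NO₂]² / ([NO]²·[O₂]) = (1.15)² / ((0.00773)²·(0.0417)) = 5.31e5
ΔG = RT ln(Qc/Kc) = (8.314 J mol⁻¹ K⁻¹)(500 K) × ln(5.31e5/1.26e6)
   = (4.157 kJ/mol)(-0.8641) = -3.59 kJ/mol
ΔG < 0, so the forward reaction is spontaneous (proceeds forward).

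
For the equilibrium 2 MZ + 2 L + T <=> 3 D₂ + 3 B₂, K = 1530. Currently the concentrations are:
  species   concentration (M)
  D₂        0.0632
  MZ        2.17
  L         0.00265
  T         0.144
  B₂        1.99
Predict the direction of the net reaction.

Q = [D₂]³·[B₂]³ / ([MZ]²·[L]²·[T]) = (0.0632)³·(1.99)³ / ((2.17)²·(0.00265)²·(0.144)) = 418
Q = 418 < K = 1530, so the forward reaction proceeds.

to the right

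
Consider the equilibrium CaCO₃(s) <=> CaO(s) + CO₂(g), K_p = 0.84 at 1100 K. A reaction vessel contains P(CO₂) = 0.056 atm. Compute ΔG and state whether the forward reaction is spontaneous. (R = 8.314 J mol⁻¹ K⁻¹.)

ΔG = -24.8 kJ/mol; the forward reaction is spontaneous

(CaCO₃, CaO are pure solids — omitted from Q_p.)
Q_p = P(CO₂) = 0.0560
ΔG = RT ln(Q_p/K_p) = (8.314 J mol⁻¹ K⁻¹)(1100 K) × ln(0.0560/0.84)
   = (9.145 kJ/mol)(-2.708) = -24.8 kJ/mol
ΔG < 0, so the forward reaction is spontaneous (proceeds forward).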